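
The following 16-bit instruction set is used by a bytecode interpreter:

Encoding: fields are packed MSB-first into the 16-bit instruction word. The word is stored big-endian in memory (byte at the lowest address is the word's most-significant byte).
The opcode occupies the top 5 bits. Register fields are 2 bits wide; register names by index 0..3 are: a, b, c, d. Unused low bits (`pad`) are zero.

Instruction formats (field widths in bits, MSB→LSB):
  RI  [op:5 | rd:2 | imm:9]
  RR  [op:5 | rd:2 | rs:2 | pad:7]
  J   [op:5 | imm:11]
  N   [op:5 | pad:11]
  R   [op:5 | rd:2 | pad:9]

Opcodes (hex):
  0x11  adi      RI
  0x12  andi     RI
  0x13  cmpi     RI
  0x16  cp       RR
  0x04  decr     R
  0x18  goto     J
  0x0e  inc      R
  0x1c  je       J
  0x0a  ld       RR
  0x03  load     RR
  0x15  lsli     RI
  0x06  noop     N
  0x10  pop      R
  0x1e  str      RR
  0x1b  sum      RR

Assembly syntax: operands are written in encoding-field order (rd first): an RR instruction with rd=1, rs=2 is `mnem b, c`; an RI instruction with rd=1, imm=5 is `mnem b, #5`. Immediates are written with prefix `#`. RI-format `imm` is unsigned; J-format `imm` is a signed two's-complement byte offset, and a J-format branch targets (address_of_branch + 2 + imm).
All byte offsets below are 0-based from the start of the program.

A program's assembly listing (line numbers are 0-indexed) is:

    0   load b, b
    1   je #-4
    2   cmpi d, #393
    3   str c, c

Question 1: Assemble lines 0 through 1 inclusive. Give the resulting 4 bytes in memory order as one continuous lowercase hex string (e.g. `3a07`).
1a80e7fc

0. load fields op=0x3:5|rd=1:2|rs=1:2|pad=0:7 → word 1a80h → 1a 80
1. je fields op=0x1c:5|imm=-4:11 → word e7fch → e7 fc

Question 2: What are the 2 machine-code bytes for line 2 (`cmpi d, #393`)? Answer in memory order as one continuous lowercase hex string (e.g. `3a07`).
L2: cmpi op=0x13:5|rd=3:2|imm=393:9 ⇒ 0x9f89 ⇒ big 9f 89

9f89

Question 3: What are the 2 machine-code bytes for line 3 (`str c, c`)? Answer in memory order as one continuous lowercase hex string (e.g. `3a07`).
3. str fields op=0x1e:5|rd=2:2|rs=2:2|pad=0:7 → word f500h → f5 00

f500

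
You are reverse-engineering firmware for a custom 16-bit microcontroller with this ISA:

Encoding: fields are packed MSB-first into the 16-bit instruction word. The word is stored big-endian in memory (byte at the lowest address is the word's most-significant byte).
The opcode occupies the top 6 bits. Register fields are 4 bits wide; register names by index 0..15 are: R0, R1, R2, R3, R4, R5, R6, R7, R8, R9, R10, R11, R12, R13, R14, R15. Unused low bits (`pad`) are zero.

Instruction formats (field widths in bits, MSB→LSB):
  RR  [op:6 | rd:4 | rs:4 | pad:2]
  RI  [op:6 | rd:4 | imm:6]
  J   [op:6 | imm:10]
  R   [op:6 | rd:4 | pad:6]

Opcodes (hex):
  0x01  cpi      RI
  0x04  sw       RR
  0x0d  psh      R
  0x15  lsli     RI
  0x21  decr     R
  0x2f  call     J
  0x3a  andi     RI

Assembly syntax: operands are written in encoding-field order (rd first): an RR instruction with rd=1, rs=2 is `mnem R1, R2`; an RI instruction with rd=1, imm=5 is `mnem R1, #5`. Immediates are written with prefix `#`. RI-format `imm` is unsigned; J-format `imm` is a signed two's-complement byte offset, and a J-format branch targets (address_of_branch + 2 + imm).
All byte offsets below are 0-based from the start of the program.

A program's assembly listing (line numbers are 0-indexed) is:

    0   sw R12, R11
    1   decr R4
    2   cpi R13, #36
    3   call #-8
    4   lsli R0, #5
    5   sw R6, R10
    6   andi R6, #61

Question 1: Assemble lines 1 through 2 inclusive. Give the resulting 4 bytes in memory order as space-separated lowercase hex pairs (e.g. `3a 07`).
line 1 (decr): pack op=0x21:6|rd=4:4|pad=0:6 = 0x8500; big→ 85 00
line 2 (cpi): pack op=0x1:6|rd=13:4|imm=36:6 = 0x0764; big→ 07 64

85 00 07 64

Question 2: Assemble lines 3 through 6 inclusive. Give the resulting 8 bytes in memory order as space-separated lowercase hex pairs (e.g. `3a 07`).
bf f8 54 05 11 a8 e9 bd

3. call fields op=0x2f:6|imm=-8:10 → word bff8h → bf f8
4. lsli fields op=0x15:6|rd=0:4|imm=5:6 → word 5405h → 54 05
5. sw fields op=0x4:6|rd=6:4|rs=10:4|pad=0:2 → word 11a8h → 11 a8
6. andi fields op=0x3a:6|rd=6:4|imm=61:6 → word e9bdh → e9 bd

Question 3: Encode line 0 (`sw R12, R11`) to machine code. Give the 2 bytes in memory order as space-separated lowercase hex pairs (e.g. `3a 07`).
0. sw fields op=0x4:6|rd=12:4|rs=11:4|pad=0:2 → word 132ch → 13 2c

13 2c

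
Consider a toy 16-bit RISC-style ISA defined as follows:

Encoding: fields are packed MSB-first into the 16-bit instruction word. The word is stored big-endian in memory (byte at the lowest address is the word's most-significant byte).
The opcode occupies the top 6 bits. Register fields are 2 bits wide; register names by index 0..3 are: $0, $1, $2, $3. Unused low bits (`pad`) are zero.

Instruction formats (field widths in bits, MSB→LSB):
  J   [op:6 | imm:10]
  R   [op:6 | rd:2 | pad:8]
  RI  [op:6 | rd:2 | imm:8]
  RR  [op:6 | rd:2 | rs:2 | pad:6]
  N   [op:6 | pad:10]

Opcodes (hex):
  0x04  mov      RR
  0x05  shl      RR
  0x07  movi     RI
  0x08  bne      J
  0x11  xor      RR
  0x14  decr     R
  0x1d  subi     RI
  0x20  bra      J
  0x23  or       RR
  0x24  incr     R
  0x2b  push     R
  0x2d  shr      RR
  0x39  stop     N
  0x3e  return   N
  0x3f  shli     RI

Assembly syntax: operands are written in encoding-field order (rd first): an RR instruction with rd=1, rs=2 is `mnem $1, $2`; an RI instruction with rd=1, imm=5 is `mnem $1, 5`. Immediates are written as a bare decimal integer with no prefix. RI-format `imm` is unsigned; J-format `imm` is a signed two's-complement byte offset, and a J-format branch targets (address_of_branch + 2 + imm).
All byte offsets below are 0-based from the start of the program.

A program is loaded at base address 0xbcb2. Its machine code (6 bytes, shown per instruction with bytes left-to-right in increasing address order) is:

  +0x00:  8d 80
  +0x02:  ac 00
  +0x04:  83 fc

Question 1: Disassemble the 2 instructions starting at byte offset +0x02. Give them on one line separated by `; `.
push $0; bra -4

@+02  big-endian(ac 00) = 0xac00
  op=0xac00>>10=0x2b ⇒ push (R)
  rd@[9:8]=0x0 ⇒ $0
@+04  big-endian(83 fc) = 0x83fc
  op=0x83fc>>10=0x20 ⇒ bra (J)
  imm@[9:0]=0x3fc (s10→-4) ⇒ -4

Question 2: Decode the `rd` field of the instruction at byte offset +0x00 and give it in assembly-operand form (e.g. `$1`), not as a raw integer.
+0x00: 8d 80 ⇒ word 0x8d80 (big)
  top 6b → 0x23 → or [RR]
  [9:8] rd=1 = $1
  [7:6] rs=2 = $2

$1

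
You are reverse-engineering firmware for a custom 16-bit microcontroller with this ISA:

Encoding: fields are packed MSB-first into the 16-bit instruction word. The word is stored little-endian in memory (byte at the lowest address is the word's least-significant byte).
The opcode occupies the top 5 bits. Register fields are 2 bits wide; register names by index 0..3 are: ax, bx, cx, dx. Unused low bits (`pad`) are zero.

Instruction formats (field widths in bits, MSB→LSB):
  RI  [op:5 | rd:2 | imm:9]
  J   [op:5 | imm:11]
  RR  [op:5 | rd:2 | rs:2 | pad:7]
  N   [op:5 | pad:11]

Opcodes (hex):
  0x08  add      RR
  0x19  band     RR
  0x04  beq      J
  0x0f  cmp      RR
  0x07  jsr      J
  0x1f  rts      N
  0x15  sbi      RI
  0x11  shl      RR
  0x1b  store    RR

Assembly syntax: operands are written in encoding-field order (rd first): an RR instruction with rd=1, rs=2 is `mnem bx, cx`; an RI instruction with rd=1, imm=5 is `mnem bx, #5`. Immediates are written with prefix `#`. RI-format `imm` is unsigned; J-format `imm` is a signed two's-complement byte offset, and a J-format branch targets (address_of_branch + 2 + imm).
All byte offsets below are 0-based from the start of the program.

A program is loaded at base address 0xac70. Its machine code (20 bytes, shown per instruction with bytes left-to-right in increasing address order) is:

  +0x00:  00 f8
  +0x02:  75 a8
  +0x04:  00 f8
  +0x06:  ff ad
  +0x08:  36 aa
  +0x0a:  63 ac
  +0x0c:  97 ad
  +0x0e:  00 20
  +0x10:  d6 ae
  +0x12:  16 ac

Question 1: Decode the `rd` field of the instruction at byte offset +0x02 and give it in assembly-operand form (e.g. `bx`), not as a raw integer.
ax

off 0x02: read 75 a8 as little → 0xa875
  op=0xa875>>11=0x15 ⇒ sbi (RI)
  rd@[10:9]=0x0 ⇒ ax
  imm@[8:0]=0x75 ⇒ #117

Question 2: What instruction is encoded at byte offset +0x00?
+0x00: 00 f8 ⇒ word 0xf800 (little)
  top 5b → 0x1f → rts [N]

rts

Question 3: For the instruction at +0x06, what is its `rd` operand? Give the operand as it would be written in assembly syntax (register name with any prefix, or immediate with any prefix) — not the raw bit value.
+0x06: ff ad ⇒ word 0xadff (little)
  op=0xadff>>11=0x15 ⇒ sbi (RI)
  rd: (w>>9)&0x3=0x2 → cx
  imm: (w>>0)&0x1ff=0x1ff → #511

cx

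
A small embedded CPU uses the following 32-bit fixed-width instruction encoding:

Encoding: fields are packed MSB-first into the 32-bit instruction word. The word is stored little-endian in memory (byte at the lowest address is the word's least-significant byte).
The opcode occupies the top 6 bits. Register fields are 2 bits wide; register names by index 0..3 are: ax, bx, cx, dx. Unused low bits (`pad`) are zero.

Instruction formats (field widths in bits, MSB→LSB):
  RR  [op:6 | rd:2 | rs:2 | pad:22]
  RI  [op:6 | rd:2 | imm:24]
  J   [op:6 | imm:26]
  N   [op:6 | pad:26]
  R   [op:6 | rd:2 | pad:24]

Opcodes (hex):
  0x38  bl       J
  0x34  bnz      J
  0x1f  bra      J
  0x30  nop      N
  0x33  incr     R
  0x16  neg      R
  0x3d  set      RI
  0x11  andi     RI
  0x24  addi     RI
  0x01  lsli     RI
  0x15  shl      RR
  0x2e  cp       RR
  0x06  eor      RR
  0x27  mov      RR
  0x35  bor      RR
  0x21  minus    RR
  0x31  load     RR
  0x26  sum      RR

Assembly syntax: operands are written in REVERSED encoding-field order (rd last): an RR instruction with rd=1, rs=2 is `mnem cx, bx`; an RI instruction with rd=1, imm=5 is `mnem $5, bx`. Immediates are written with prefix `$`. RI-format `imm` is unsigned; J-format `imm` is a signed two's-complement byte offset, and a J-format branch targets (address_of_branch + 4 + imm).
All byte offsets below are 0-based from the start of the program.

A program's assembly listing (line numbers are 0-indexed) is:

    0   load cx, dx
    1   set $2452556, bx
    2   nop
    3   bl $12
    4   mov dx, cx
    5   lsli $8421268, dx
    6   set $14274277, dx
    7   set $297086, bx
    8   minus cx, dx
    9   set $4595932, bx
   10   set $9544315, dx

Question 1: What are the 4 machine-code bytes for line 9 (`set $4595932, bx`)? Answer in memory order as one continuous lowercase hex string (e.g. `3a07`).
9. set fields op=0x3d:6|rd=1:2|imm=4595932:24 → word f54620dch → dc 20 46 f5

dc2046f5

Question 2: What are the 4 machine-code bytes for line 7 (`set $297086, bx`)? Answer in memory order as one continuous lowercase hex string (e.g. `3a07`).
7e8804f5

line 7 (set): pack op=0x3d:6|rd=1:2|imm=297086:24 = 0xf504887e; little→ 7e 88 04 f5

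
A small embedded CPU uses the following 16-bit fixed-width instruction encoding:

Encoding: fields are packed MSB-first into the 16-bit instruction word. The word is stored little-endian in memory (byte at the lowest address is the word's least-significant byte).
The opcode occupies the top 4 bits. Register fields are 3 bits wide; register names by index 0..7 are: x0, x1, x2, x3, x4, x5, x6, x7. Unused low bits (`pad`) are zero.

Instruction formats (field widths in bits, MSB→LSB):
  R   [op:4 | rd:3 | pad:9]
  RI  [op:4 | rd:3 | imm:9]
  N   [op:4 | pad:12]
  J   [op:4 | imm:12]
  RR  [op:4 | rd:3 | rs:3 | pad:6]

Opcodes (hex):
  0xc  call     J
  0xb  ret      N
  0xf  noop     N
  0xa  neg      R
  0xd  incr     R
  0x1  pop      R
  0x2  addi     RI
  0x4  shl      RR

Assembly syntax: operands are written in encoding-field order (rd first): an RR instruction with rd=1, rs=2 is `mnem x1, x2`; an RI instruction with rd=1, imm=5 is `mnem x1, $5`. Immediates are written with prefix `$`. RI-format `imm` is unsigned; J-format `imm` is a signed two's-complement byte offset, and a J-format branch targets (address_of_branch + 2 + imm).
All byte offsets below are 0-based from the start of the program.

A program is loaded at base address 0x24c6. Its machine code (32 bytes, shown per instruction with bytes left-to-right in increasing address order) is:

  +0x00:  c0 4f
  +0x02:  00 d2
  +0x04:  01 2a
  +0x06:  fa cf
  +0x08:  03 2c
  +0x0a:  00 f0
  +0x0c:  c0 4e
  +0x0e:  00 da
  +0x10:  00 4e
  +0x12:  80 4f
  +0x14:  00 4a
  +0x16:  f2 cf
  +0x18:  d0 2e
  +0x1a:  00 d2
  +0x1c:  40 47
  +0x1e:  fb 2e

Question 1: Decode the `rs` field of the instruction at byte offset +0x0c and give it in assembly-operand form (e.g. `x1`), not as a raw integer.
x3

off 0x0c: read c0 4e as little → 0x4ec0
  top 4b → 0x4 → shl [RR]
  rd: (w>>9)&0x7=0x7 → x7
  rs: (w>>6)&0x7=0x3 → x3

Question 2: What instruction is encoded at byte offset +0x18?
addi x7, $208

[18] d0 2e → 0x2ed0
  opcode bits[15:12]=0x2: addi/RI
  rd: (w>>9)&0x7=0x7 → x7
  imm: (w>>0)&0x1ff=0xd0 → $208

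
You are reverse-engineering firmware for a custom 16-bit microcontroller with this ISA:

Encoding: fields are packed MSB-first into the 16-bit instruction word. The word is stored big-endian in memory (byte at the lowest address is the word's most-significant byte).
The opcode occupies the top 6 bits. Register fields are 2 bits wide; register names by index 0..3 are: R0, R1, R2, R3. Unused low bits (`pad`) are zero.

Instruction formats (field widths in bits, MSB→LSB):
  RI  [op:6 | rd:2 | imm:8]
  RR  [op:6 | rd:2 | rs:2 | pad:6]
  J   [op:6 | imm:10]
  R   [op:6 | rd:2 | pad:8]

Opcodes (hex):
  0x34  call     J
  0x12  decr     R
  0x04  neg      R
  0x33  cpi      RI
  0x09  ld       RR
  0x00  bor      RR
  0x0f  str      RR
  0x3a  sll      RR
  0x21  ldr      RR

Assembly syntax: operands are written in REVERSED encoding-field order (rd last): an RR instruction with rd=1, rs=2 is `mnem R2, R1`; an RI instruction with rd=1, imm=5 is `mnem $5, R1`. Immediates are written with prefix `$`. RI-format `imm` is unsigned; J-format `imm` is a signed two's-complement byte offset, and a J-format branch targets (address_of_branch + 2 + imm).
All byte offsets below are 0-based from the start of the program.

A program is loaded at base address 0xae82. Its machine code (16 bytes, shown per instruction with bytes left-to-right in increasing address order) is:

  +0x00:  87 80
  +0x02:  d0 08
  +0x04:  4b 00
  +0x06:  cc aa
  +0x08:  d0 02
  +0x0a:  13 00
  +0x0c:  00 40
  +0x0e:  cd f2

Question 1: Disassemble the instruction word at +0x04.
decr R3

+0x04: 4b 00 ⇒ word 0x4b00 (big)
  top 6b → 0x12 → decr [R]
  rd@[9:8]=0x3 ⇒ R3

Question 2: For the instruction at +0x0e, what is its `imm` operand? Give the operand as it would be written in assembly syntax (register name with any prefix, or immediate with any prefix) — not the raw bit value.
@+0e  big-endian(cd f2) = 0xcdf2
  top 6b → 0x33 → cpi [RI]
  [9:8] rd=1 = R1
  [7:0] imm=242 = $242

$242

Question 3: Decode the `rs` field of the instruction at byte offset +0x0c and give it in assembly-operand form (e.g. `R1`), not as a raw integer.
R1

off 0x0c: read 00 40 as big → 0x0040
  top 6b → 0x0 → bor [RR]
  rd: (w>>8)&0x3=0x0 → R0
  rs: (w>>6)&0x3=0x1 → R1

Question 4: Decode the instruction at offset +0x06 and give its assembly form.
+0x06: cc aa ⇒ word 0xccaa (big)
  op=0xccaa>>10=0x33 ⇒ cpi (RI)
  rd: (w>>8)&0x3=0x0 → R0
  imm: (w>>0)&0xff=0xaa → $170

cpi $170, R0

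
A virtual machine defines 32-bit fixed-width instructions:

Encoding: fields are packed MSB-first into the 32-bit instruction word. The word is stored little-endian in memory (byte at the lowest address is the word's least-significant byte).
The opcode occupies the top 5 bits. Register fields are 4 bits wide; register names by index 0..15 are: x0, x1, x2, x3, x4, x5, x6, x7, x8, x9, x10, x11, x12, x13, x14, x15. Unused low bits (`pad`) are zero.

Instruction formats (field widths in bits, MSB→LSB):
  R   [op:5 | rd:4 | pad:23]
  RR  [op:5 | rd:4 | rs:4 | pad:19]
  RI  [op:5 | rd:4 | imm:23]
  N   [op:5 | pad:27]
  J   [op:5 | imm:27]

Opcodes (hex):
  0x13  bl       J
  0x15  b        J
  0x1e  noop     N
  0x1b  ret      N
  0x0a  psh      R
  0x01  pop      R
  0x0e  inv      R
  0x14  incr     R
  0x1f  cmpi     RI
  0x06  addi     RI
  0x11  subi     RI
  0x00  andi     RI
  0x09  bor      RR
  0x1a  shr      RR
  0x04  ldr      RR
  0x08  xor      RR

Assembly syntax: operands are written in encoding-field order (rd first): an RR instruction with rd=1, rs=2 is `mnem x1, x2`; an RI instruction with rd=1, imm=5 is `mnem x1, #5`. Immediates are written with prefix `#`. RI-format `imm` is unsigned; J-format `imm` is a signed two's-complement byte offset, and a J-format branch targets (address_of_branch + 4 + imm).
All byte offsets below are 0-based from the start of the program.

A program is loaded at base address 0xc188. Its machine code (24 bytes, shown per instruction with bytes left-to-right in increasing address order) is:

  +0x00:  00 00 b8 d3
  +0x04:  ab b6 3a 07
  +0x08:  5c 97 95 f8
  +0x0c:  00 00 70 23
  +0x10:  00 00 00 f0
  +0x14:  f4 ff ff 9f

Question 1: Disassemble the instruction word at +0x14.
bl #-12

@+14  little-endian(f4 ff ff 9f) = 0x9ffffff4
  op=0x9ffffff4>>27=0x13 ⇒ bl (J)
  imm@[26:0]=0x7fffff4 (s27→-12) ⇒ #-12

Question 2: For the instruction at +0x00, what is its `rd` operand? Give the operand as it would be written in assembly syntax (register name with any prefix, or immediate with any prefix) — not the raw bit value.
off 0x00: read 00 00 b8 d3 as little → 0xd3b80000
  top 5b → 0x1a → shr [RR]
  rd: (w>>23)&0xf=0x7 → x7
  rs: (w>>19)&0xf=0x7 → x7

x7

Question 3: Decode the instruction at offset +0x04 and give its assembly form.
andi x14, #3847851

@+04  little-endian(ab b6 3a 07) = 0x073ab6ab
  opcode bits[31:27]=0x0: andi/RI
  rd@[26:23]=0xe ⇒ x14
  imm@[22:0]=0x3ab6ab ⇒ #3847851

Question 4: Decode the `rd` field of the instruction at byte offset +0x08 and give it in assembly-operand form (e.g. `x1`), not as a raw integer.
off 0x08: read 5c 97 95 f8 as little → 0xf895975c
  top 5b → 0x1f → cmpi [RI]
  rd@[26:23]=0x1 ⇒ x1
  imm@[22:0]=0x15975c ⇒ #1415004

x1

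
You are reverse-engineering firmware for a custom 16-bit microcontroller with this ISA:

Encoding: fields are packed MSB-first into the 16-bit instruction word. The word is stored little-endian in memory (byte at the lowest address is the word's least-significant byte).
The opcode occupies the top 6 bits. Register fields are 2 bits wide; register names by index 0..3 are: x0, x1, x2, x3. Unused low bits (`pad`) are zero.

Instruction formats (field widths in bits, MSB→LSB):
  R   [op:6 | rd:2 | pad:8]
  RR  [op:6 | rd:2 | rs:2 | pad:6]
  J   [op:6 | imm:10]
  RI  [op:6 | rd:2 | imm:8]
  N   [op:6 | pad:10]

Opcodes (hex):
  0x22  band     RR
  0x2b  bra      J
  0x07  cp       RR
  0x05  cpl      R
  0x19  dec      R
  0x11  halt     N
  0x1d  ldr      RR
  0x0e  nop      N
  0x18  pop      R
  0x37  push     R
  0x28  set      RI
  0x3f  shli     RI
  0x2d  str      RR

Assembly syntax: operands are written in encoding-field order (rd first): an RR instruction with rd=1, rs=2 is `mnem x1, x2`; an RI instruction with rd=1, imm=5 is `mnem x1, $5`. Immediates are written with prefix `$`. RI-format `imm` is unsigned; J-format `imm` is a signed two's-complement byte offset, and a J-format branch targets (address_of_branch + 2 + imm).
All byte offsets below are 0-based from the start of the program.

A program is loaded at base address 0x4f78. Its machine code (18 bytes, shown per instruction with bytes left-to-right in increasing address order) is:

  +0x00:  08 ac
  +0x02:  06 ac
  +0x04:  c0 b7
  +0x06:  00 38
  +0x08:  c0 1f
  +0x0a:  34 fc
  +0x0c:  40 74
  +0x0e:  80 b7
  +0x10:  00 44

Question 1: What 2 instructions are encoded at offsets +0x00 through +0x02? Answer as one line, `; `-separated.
bra $8; bra $6

+0x00: 08 ac ⇒ word 0xac08 (little)
  opcode bits[15:10]=0x2b: bra/J
  [9:0] imm=8 = $8
+0x02: 06 ac ⇒ word 0xac06 (little)
  opcode bits[15:10]=0x2b: bra/J
  [9:0] imm=6 = $6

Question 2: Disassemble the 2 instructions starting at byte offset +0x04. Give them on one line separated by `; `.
str x3, x3; nop

[04] c0 b7 → 0xb7c0
  opcode bits[15:10]=0x2d: str/RR
  rd@[9:8]=0x3 ⇒ x3
  rs@[7:6]=0x3 ⇒ x3
[06] 00 38 → 0x3800
  opcode bits[15:10]=0xe: nop/N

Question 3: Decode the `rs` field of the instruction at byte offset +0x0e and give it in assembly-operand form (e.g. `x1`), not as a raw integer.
x2

+0x0e: 80 b7 ⇒ word 0xb780 (little)
  top 6b → 0x2d → str [RR]
  rd@[9:8]=0x3 ⇒ x3
  rs@[7:6]=0x2 ⇒ x2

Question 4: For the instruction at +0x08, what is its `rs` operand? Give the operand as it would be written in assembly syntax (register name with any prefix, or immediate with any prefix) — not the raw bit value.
x3

@+08  little-endian(c0 1f) = 0x1fc0
  opcode bits[15:10]=0x7: cp/RR
  rd: (w>>8)&0x3=0x3 → x3
  rs: (w>>6)&0x3=0x3 → x3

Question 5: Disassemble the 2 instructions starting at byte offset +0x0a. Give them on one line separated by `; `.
+0x0a: 34 fc ⇒ word 0xfc34 (little)
  top 6b → 0x3f → shli [RI]
  [9:8] rd=0 = x0
  [7:0] imm=52 = $52
+0x0c: 40 74 ⇒ word 0x7440 (little)
  top 6b → 0x1d → ldr [RR]
  [9:8] rd=0 = x0
  [7:6] rs=1 = x1

shli x0, $52; ldr x0, x1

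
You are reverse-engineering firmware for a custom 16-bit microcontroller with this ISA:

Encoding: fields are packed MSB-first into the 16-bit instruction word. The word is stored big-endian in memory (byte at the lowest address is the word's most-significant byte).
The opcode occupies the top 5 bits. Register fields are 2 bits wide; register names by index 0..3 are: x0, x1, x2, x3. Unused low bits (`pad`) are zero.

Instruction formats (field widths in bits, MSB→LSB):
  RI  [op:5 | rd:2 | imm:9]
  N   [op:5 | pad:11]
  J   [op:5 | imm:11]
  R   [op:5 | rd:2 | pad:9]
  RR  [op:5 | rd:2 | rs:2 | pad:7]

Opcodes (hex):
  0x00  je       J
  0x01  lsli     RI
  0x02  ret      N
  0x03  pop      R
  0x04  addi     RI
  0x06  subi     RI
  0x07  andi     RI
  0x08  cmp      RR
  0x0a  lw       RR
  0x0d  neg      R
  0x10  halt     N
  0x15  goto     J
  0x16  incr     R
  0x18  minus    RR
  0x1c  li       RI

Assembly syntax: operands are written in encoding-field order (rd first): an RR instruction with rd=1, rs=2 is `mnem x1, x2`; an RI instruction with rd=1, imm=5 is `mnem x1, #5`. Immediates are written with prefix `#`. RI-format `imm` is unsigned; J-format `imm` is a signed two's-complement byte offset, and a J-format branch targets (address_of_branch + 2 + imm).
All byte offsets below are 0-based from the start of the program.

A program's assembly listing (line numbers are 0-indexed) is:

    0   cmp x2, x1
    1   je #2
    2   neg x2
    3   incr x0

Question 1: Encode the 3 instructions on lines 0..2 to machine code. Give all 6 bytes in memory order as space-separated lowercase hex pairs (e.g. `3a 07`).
44 80 00 02 6c 00

L0: cmp op=0x8:5|rd=2:2|rs=1:2|pad=0:7 ⇒ 0x4480 ⇒ big 44 80
L1: je op=0x0:5|imm=2:11 ⇒ 0x0002 ⇒ big 00 02
L2: neg op=0xd:5|rd=2:2|pad=0:9 ⇒ 0x6c00 ⇒ big 6c 00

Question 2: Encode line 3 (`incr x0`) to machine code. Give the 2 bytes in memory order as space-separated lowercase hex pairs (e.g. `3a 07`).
line 3 (incr): pack op=0x16:5|rd=0:2|pad=0:9 = 0xb000; big→ b0 00

b0 00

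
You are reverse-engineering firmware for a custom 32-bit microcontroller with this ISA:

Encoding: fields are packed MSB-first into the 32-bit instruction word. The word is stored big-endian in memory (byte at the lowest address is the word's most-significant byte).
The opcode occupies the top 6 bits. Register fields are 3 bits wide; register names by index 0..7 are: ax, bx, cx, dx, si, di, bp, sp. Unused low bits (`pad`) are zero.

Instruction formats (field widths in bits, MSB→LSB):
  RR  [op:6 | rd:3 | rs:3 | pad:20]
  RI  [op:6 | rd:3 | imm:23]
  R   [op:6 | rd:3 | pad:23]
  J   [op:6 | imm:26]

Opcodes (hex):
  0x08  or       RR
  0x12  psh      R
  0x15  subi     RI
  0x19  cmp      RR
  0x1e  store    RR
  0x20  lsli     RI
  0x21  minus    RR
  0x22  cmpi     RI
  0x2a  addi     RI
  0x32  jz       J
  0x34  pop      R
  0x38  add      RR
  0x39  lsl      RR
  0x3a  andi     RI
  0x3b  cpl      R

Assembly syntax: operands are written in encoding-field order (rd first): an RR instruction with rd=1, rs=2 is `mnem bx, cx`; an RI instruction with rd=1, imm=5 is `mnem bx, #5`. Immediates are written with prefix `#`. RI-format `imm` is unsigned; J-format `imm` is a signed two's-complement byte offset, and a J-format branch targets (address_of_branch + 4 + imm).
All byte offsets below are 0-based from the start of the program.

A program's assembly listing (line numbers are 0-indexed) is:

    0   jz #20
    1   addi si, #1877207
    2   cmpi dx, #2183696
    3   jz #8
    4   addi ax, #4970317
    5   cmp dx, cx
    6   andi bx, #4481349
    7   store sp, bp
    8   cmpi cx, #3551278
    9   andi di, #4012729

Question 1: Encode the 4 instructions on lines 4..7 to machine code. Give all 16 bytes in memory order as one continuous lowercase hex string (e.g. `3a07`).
line 4 (addi): pack op=0x2a:6|rd=0:3|imm=4970317:23 = 0xa84bd74d; big→ a8 4b d7 4d
line 5 (cmp): pack op=0x19:6|rd=3:3|rs=2:3|pad=0:20 = 0x65a00000; big→ 65 a0 00 00
line 6 (andi): pack op=0x3a:6|rd=1:3|imm=4481349:23 = 0xe8c46145; big→ e8 c4 61 45
line 7 (store): pack op=0x1e:6|rd=7:3|rs=6:3|pad=0:20 = 0x7be00000; big→ 7b e0 00 00

a84bd74d65a00000e8c461457be00000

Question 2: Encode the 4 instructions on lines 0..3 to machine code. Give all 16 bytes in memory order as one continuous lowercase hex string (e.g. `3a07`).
c8000014aa1ca4d789a15210c8000008

0. jz fields op=0x32:6|imm=20:26 → word c8000014h → c8 00 00 14
1. addi fields op=0x2a:6|rd=4:3|imm=1877207:23 → word aa1ca4d7h → aa 1c a4 d7
2. cmpi fields op=0x22:6|rd=3:3|imm=2183696:23 → word 89a15210h → 89 a1 52 10
3. jz fields op=0x32:6|imm=8:26 → word c8000008h → c8 00 00 08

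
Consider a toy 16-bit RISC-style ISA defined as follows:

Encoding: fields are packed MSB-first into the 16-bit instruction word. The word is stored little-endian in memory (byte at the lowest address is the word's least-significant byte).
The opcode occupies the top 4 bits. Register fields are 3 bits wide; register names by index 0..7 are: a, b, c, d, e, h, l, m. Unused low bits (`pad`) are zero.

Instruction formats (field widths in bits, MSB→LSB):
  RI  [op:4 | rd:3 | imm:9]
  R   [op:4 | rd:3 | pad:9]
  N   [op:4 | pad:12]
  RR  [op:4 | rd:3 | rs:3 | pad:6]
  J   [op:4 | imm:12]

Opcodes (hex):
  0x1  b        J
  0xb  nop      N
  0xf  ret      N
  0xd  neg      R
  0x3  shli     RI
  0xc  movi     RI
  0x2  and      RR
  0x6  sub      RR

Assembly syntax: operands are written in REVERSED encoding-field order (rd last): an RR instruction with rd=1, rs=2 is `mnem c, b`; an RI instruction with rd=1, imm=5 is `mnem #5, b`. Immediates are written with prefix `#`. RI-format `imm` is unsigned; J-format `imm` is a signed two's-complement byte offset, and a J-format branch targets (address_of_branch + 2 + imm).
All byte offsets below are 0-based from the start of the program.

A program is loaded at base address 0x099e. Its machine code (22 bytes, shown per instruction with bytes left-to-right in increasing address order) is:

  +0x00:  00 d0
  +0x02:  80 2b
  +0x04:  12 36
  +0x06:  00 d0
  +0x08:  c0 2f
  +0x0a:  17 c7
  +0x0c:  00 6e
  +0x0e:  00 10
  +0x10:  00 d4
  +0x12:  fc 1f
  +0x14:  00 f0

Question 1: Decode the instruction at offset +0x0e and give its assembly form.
+0x0e: 00 10 ⇒ word 0x1000 (little)
  top 4b → 0x1 → b [J]
  imm: (w>>0)&0xfff=0x0 → #0

b #0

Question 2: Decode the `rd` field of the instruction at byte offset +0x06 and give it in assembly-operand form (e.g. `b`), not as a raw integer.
+0x06: 00 d0 ⇒ word 0xd000 (little)
  top 4b → 0xd → neg [R]
  rd: (w>>9)&0x7=0x0 → a

a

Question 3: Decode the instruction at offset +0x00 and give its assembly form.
neg a

@+00  little-endian(00 d0) = 0xd000
  top 4b → 0xd → neg [R]
  rd@[11:9]=0x0 ⇒ a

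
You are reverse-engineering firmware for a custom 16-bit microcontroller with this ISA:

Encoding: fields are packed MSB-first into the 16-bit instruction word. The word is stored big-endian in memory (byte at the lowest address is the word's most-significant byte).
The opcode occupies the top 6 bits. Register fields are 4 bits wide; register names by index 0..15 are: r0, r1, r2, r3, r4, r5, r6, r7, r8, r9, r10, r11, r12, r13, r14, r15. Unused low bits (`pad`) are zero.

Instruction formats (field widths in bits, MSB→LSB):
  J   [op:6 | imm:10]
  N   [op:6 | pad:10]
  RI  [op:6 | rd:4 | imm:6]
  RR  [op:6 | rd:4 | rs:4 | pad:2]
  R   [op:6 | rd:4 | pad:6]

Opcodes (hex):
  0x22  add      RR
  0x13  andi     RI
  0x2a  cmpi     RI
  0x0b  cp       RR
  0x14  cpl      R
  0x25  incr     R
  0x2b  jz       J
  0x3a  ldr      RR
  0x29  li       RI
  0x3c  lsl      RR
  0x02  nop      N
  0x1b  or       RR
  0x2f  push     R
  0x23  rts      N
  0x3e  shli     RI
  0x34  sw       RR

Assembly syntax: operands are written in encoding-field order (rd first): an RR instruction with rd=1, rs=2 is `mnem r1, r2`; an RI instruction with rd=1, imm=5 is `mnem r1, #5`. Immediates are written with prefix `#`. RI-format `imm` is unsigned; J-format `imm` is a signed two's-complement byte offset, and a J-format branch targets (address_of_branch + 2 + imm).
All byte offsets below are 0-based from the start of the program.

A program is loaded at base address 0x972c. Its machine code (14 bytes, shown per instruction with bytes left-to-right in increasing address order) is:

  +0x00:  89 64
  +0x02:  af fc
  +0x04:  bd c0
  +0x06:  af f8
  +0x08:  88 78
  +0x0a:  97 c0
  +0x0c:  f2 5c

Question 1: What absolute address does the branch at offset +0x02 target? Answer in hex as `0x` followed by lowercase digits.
+0x02: af fc ⇒ word 0xaffc (big)
  top 6b → 0x2b → jz [J]
  imm@[9:0]=0x3fc (s10→-4) ⇒ #-4
  target = base 0x972c + off 0x02 + 2 + imm -4 = 0x972c

0x972c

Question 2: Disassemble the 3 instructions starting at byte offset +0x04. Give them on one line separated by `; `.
push r7; jz #-8; add r1, r14

[04] bd c0 → 0xbdc0
  op=0xbdc0>>10=0x2f ⇒ push (R)
  [9:6] rd=7 = r7
[06] af f8 → 0xaff8
  op=0xaff8>>10=0x2b ⇒ jz (J)
  [9:0] imm=1016 (s10→-8) = #-8
[08] 88 78 → 0x8878
  op=0x8878>>10=0x22 ⇒ add (RR)
  [9:6] rd=1 = r1
  [5:2] rs=14 = r14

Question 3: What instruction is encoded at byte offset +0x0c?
lsl r9, r7

@+0c  big-endian(f2 5c) = 0xf25c
  opcode bits[15:10]=0x3c: lsl/RR
  rd@[9:6]=0x9 ⇒ r9
  rs@[5:2]=0x7 ⇒ r7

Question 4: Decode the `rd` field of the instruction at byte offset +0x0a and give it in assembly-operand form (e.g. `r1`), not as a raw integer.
off 0x0a: read 97 c0 as big → 0x97c0
  opcode bits[15:10]=0x25: incr/R
  rd@[9:6]=0xf ⇒ r15

r15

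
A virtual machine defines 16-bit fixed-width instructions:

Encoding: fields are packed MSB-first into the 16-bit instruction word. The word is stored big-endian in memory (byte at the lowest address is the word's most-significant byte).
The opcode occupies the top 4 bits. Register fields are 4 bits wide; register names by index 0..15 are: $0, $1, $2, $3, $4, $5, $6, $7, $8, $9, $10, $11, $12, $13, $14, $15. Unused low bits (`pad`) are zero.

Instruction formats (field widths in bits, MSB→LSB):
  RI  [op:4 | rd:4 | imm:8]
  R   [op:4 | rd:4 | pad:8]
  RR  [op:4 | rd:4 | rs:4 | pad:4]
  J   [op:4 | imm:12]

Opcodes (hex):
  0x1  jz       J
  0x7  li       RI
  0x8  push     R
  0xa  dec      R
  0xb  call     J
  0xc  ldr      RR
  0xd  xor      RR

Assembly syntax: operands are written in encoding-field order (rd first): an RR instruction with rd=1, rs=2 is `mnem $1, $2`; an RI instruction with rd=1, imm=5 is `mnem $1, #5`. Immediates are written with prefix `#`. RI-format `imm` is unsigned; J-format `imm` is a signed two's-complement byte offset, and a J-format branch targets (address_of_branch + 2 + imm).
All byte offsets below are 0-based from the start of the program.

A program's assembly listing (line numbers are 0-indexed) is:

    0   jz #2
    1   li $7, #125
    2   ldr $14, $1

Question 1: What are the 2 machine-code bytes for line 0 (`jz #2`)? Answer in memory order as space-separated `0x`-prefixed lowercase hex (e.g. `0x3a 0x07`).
0x10 0x02

0. jz fields op=0x1:4|imm=2:12 → word 1002h → 10 02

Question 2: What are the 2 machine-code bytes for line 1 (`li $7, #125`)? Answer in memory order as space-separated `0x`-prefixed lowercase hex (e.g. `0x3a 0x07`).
line 1 (li): pack op=0x7:4|rd=7:4|imm=125:8 = 0x777d; big→ 77 7d

0x77 0x7d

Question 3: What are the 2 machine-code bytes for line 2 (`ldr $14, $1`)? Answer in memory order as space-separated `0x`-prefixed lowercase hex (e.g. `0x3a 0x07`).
0xce 0x10

2. ldr fields op=0xc:4|rd=14:4|rs=1:4|pad=0:4 → word ce10h → ce 10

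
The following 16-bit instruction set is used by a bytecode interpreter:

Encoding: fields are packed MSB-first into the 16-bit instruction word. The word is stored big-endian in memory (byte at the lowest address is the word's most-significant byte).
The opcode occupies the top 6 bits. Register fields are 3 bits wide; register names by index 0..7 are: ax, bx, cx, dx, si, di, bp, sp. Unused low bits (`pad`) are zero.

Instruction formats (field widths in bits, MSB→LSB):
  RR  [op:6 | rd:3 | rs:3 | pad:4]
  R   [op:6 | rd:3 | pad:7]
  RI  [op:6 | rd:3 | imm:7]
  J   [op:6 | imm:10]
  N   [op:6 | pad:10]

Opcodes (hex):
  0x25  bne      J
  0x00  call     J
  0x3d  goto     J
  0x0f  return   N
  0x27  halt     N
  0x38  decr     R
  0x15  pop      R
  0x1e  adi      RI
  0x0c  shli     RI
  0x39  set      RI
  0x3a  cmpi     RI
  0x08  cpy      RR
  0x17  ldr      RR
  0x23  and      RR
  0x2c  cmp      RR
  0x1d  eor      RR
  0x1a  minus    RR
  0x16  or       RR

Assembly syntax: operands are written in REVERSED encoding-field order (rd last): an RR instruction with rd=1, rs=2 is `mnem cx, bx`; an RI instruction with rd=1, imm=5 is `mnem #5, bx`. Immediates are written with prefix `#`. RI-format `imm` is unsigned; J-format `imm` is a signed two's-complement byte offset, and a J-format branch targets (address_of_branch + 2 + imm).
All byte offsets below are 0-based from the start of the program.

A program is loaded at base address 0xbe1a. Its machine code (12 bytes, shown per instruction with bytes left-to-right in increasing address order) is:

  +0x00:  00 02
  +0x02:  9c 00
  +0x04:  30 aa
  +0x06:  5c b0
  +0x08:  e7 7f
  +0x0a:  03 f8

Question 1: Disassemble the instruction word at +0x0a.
call #-8

+0x0a: 03 f8 ⇒ word 0x03f8 (big)
  top 6b → 0x0 → call [J]
  imm@[9:0]=0x3f8 (s10→-8) ⇒ #-8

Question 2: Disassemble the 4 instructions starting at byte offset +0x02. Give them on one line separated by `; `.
halt; shli #42, bx; ldr dx, bx; set #127, bp

+0x02: 9c 00 ⇒ word 0x9c00 (big)
  opcode bits[15:10]=0x27: halt/N
+0x04: 30 aa ⇒ word 0x30aa (big)
  opcode bits[15:10]=0xc: shli/RI
  rd@[9:7]=0x1 ⇒ bx
  imm@[6:0]=0x2a ⇒ #42
+0x06: 5c b0 ⇒ word 0x5cb0 (big)
  opcode bits[15:10]=0x17: ldr/RR
  rd@[9:7]=0x1 ⇒ bx
  rs@[6:4]=0x3 ⇒ dx
+0x08: e7 7f ⇒ word 0xe77f (big)
  opcode bits[15:10]=0x39: set/RI
  rd@[9:7]=0x6 ⇒ bp
  imm@[6:0]=0x7f ⇒ #127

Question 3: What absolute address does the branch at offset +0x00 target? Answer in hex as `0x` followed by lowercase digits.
+0x00: 00 02 ⇒ word 0x0002 (big)
  opcode bits[15:10]=0x0: call/J
  imm: (w>>0)&0x3ff=0x2 → #2
  target = base 0xbe1a + off 0x00 + 2 + imm 2 = 0xbe1e

0xbe1e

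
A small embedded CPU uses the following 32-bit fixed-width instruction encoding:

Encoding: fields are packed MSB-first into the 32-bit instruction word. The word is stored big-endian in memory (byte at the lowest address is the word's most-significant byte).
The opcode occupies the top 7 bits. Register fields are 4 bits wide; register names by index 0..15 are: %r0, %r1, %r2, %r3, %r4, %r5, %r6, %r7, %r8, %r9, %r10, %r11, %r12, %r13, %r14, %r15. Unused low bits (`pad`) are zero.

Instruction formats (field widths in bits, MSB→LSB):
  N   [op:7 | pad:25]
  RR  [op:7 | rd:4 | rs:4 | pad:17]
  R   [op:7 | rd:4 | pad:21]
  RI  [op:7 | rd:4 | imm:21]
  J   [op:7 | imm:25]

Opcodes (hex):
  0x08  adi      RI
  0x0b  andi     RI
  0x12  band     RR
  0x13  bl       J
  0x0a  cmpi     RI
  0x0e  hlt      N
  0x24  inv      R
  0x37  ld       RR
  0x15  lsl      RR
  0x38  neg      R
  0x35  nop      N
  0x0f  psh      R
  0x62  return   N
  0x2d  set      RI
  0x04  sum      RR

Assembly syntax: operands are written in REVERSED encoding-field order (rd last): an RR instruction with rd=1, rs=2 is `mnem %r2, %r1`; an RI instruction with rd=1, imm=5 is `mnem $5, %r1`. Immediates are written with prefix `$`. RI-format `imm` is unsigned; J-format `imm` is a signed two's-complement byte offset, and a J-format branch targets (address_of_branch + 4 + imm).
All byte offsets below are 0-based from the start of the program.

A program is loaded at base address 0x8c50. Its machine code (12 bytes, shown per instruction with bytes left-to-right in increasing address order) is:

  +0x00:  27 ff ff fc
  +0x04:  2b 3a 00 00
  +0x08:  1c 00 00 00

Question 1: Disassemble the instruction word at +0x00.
bl $-4

[00] 27 ff ff fc → 0x27fffffc
  opcode bits[31:25]=0x13: bl/J
  imm: (w>>0)&0x1ffffff=0x1fffffc (s25→-4) → $-4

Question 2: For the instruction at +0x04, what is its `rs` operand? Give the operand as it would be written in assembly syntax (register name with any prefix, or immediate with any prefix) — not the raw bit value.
[04] 2b 3a 00 00 → 0x2b3a0000
  op=0x2b3a0000>>25=0x15 ⇒ lsl (RR)
  rd@[24:21]=0x9 ⇒ %r9
  rs@[20:17]=0xd ⇒ %r13

%r13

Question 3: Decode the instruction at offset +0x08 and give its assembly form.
hlt

[08] 1c 00 00 00 → 0x1c000000
  top 7b → 0xe → hlt [N]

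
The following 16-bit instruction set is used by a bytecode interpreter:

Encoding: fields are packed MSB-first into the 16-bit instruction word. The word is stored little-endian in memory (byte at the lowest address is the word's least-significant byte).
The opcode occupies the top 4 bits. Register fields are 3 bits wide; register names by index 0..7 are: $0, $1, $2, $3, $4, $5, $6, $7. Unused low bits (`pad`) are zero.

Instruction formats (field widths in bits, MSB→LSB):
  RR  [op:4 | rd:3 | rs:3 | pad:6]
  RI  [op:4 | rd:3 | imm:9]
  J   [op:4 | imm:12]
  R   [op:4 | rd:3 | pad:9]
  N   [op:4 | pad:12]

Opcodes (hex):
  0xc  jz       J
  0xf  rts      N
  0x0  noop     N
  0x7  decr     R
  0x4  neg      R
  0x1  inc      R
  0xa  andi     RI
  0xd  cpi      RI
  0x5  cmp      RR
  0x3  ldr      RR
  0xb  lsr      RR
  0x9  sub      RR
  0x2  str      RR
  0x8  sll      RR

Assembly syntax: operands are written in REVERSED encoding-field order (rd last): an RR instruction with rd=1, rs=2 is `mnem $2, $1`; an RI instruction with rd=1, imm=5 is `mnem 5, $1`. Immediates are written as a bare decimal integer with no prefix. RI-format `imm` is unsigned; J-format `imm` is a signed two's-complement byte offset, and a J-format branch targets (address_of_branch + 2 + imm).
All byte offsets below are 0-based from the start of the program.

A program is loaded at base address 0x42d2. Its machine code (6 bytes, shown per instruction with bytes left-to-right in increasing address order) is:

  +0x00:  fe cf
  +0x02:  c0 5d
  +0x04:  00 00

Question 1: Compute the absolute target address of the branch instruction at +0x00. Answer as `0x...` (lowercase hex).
0x42d2

off 0x00: read fe cf as little → 0xcffe
  op=0xcffe>>12=0xc ⇒ jz (J)
  imm@[11:0]=0xffe (s12→-2) ⇒ -2
  target = base 0x42d2 + off 0x00 + 2 + imm -2 = 0x42d2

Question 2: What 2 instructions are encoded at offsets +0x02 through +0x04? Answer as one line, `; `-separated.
cmp $7, $6; noop

off 0x02: read c0 5d as little → 0x5dc0
  top 4b → 0x5 → cmp [RR]
  rd@[11:9]=0x6 ⇒ $6
  rs@[8:6]=0x7 ⇒ $7
off 0x04: read 00 00 as little → 0x0000
  top 4b → 0x0 → noop [N]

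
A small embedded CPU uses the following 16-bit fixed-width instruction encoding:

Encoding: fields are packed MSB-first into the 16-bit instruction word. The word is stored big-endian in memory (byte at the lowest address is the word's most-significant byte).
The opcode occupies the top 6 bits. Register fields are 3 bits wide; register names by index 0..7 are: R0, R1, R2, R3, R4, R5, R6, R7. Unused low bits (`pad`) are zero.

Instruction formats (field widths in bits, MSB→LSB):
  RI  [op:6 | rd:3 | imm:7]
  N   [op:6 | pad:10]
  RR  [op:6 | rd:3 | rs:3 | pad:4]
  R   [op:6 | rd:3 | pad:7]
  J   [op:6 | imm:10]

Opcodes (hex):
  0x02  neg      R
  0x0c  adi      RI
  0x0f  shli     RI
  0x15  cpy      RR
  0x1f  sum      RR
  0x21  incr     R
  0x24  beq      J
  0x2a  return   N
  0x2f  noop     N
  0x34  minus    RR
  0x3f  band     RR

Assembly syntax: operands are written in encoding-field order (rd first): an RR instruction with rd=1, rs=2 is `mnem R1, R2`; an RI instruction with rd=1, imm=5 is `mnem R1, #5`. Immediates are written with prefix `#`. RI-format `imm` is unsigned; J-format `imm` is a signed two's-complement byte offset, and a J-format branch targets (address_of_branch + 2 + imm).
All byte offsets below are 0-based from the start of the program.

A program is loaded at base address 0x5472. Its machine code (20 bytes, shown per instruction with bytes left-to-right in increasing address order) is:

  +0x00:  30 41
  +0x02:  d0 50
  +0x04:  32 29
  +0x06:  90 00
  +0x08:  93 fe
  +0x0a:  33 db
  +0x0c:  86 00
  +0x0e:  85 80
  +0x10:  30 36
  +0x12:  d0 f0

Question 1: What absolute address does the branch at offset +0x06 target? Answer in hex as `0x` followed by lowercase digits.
0x547a

off 0x06: read 90 00 as big → 0x9000
  op=0x9000>>10=0x24 ⇒ beq (J)
  imm@[9:0]=0x0 ⇒ #0
  target = base 0x5472 + off 0x06 + 2 + imm 0 = 0x547a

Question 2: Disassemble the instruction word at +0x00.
adi R0, #65

+0x00: 30 41 ⇒ word 0x3041 (big)
  top 6b → 0xc → adi [RI]
  rd@[9:7]=0x0 ⇒ R0
  imm@[6:0]=0x41 ⇒ #65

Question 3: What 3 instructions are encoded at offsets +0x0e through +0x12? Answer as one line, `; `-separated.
incr R3; adi R0, #54; minus R1, R7

+0x0e: 85 80 ⇒ word 0x8580 (big)
  top 6b → 0x21 → incr [R]
  rd: (w>>7)&0x7=0x3 → R3
+0x10: 30 36 ⇒ word 0x3036 (big)
  top 6b → 0xc → adi [RI]
  rd: (w>>7)&0x7=0x0 → R0
  imm: (w>>0)&0x7f=0x36 → #54
+0x12: d0 f0 ⇒ word 0xd0f0 (big)
  top 6b → 0x34 → minus [RR]
  rd: (w>>7)&0x7=0x1 → R1
  rs: (w>>4)&0x7=0x7 → R7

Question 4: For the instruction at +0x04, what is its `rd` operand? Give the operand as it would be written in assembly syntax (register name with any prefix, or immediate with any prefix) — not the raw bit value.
+0x04: 32 29 ⇒ word 0x3229 (big)
  op=0x3229>>10=0xc ⇒ adi (RI)
  [9:7] rd=4 = R4
  [6:0] imm=41 = #41

R4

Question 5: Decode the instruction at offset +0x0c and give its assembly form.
+0x0c: 86 00 ⇒ word 0x8600 (big)
  op=0x8600>>10=0x21 ⇒ incr (R)
  [9:7] rd=4 = R4

incr R4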